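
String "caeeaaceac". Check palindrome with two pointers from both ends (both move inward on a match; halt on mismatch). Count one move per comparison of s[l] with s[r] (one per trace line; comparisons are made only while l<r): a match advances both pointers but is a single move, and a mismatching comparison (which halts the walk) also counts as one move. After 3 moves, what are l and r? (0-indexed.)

l=0 r=9: 'c'=='c', l++,r--
l=1 r=8: 'a'=='a', l++,r--
l=2 r=7: 'e'=='e', l++,r--

l=3, r=6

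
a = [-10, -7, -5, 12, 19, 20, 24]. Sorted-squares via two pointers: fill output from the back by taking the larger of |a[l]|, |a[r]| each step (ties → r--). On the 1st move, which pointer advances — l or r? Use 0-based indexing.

l=0 r=6: |-10|<=|24| out[6]=576, r--

r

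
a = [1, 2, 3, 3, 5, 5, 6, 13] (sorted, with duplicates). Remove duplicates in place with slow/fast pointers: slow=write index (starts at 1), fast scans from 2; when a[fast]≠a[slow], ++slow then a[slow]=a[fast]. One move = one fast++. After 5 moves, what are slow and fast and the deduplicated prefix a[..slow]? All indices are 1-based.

slow=1 fast=2: a[fast]=2≠a[slow]=1 write a[2]=2, slow++,fast++
slow=2 fast=3: a[fast]=3≠a[slow]=2 write a[3]=3, slow++,fast++
slow=3 fast=4: a[fast]=3=a[slow] dup, fast++
slow=3 fast=5: a[fast]=5≠a[slow]=3 write a[4]=5, slow++,fast++
slow=4 fast=6: a[fast]=5=a[slow] dup, fast++

slow=4, fast=7, prefix=[1, 2, 3, 5]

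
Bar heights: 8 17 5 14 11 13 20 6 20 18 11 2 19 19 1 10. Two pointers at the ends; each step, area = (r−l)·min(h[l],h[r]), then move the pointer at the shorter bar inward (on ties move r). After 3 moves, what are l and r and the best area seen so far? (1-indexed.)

l=1 r=16: min(8,10)*15=120 best=120 *, l++
l=2 r=16: min(17,10)*14=140 best=140 *, r--
l=2 r=15: min(17,1)*13=13 best=140, r--

l=2, r=14, best area=140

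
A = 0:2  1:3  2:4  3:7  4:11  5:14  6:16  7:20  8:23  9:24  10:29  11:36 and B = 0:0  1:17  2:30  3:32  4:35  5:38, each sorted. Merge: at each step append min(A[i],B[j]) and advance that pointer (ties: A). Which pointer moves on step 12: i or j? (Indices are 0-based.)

i=0 j=0: A[i]=2>B[j]=0 take 0, j++
i=0 j=1: A[i]=2<=B[j]=17 take 2, i++
i=1 j=1: A[i]=3<=B[j]=17 take 3, i++
i=2 j=1: A[i]=4<=B[j]=17 take 4, i++
i=3 j=1: A[i]=7<=B[j]=17 take 7, i++
i=4 j=1: A[i]=11<=B[j]=17 take 11, i++
i=5 j=1: A[i]=14<=B[j]=17 take 14, i++
i=6 j=1: A[i]=16<=B[j]=17 take 16, i++
i=7 j=1: A[i]=20>B[j]=17 take 17, j++
i=7 j=2: A[i]=20<=B[j]=30 take 20, i++
i=8 j=2: A[i]=23<=B[j]=30 take 23, i++
i=9 j=2: A[i]=24<=B[j]=30 take 24, i++

i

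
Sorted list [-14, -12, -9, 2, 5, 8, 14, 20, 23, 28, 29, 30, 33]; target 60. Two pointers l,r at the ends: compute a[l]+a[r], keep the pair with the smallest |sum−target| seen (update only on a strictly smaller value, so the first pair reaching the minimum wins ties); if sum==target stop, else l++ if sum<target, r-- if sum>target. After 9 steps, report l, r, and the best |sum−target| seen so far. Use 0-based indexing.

[0,12] -14+33=19 d=41 * → l++
[1,12] -12+33=21 d=39 * → l++
[2,12] -9+33=24 d=36 * → l++
[3,12] 2+33=35 d=25 * → l++
[4,12] 5+33=38 d=22 * → l++
[5,12] 8+33=41 d=19 * → l++
[6,12] 14+33=47 d=13 * → l++
[7,12] 20+33=53 d=7 * → l++
[8,12] 23+33=56 d=4 * → l++

l=9, r=12, best |Δ|=4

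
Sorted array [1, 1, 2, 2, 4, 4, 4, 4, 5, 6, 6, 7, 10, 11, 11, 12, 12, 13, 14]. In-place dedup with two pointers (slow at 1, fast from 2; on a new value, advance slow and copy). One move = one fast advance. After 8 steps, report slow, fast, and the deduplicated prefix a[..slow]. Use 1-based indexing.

slow=4, fast=10, prefix=[1, 2, 4, 5]

slow=1 fast=2: a[fast]=1=a[slow] dup, fast++
slow=1 fast=3: a[fast]=2≠a[slow]=1 write a[2]=2, slow++,fast++
slow=2 fast=4: a[fast]=2=a[slow] dup, fast++
slow=2 fast=5: a[fast]=4≠a[slow]=2 write a[3]=4, slow++,fast++
slow=3 fast=6: a[fast]=4=a[slow] dup, fast++
slow=3 fast=7: a[fast]=4=a[slow] dup, fast++
slow=3 fast=8: a[fast]=4=a[slow] dup, fast++
slow=3 fast=9: a[fast]=5≠a[slow]=4 write a[4]=5, slow++,fast++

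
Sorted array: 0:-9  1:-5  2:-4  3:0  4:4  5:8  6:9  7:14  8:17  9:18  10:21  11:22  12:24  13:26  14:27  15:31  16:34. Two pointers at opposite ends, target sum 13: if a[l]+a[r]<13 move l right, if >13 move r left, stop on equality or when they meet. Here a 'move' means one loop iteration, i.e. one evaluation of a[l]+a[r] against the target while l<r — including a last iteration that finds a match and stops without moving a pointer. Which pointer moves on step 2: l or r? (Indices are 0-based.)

l=0 r=16: -9+34=25 >13, r--
l=0 r=15: -9+31=22 >13, r--

r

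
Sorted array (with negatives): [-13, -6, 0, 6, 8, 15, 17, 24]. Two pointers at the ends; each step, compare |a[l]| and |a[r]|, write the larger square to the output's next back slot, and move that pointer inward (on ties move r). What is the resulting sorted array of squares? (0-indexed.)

[0,7] |-13|<=|24| out[7]=576 → r--
[0,6] |-13|<=|17| out[6]=289 → r--
[0,5] |-13|<=|15| out[5]=225 → r--
[0,4] |-13|>|8| out[4]=169 → l++
[1,4] |-6|<=|8| out[3]=64 → r--
[1,3] |-6|<=|6| out[2]=36 → r--
[1,2] |-6|>|0| out[1]=36 → l++
[2,2] |0|<=|0| out[0]=0 → r--

[0, 36, 36, 64, 169, 225, 289, 576]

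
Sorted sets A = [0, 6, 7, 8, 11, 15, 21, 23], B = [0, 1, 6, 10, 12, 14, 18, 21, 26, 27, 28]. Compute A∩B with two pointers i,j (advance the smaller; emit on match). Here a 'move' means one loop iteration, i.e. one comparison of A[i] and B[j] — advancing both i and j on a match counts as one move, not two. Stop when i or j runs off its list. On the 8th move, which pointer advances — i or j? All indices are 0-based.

j

[i=0,j=0] 0==0 emit → i++,j++
[i=1,j=1] 6>1 → j++
[i=1,j=2] 6==6 emit → i++,j++
[i=2,j=3] 7<10 → i++
[i=3,j=3] 8<10 → i++
[i=4,j=3] 11>10 → j++
[i=4,j=4] 11<12 → i++
[i=5,j=4] 15>12 → j++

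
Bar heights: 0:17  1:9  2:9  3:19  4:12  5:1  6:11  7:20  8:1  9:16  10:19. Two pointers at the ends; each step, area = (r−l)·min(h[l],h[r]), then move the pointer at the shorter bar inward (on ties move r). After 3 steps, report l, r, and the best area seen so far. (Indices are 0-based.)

l=3, r=10, best area=170

[0,10] min(17,19)*10=170 best=170 * → l++
[1,10] min(9,19)*9=81 best=170 → l++
[2,10] min(9,19)*8=72 best=170 → l++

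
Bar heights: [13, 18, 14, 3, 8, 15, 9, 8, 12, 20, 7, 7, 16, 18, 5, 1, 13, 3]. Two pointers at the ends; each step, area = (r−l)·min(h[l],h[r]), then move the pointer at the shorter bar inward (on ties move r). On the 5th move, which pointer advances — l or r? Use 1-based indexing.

l=1 r=18: min(13,3)*17=51 best=51 *, r--
l=1 r=17: min(13,13)*16=208 best=208 *, r--
l=1 r=16: min(13,1)*15=15 best=208, r--
l=1 r=15: min(13,5)*14=70 best=208, r--
l=1 r=14: min(13,18)*13=169 best=208, l++

l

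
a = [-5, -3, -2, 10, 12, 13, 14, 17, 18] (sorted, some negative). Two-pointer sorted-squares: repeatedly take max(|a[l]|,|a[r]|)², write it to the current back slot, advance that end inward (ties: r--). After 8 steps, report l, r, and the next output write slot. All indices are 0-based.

l=0 r=8: |-5|<=|18| out[8]=324, r--
l=0 r=7: |-5|<=|17| out[7]=289, r--
l=0 r=6: |-5|<=|14| out[6]=196, r--
l=0 r=5: |-5|<=|13| out[5]=169, r--
l=0 r=4: |-5|<=|12| out[4]=144, r--
l=0 r=3: |-5|<=|10| out[3]=100, r--
l=0 r=2: |-5|>|-2| out[2]=25, l++
l=1 r=2: |-3|>|-2| out[1]=9, l++

l=2, r=2, next write slot=0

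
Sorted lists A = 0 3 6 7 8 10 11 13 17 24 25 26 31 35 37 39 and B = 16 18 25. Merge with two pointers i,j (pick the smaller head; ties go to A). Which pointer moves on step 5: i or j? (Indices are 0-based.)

i

i=0 j=0: A[i]=0<=B[j]=16 take 0, i++
i=1 j=0: A[i]=3<=B[j]=16 take 3, i++
i=2 j=0: A[i]=6<=B[j]=16 take 6, i++
i=3 j=0: A[i]=7<=B[j]=16 take 7, i++
i=4 j=0: A[i]=8<=B[j]=16 take 8, i++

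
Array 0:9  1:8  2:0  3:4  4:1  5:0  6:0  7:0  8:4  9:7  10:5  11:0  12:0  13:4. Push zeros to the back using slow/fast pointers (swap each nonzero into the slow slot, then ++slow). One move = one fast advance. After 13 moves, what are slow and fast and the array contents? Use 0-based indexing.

slow=7, fast=13, a=[9, 8, 4, 1, 4, 7, 5, 0, 0, 0, 0, 0, 0, 4]

slow=0 fast=0: a[fast]=9≠0 swap→a[0]=9, slow++,fast++
slow=1 fast=1: a[fast]=8≠0 swap→a[1]=8, slow++,fast++
slow=2 fast=2: a[fast]=0, fast++
slow=2 fast=3: a[fast]=4≠0 swap→a[2]=4, slow++,fast++
slow=3 fast=4: a[fast]=1≠0 swap→a[3]=1, slow++,fast++
slow=4 fast=5: a[fast]=0, fast++
slow=4 fast=6: a[fast]=0, fast++
slow=4 fast=7: a[fast]=0, fast++
slow=4 fast=8: a[fast]=4≠0 swap→a[4]=4, slow++,fast++
slow=5 fast=9: a[fast]=7≠0 swap→a[5]=7, slow++,fast++
slow=6 fast=10: a[fast]=5≠0 swap→a[6]=5, slow++,fast++
slow=7 fast=11: a[fast]=0, fast++
slow=7 fast=12: a[fast]=0, fast++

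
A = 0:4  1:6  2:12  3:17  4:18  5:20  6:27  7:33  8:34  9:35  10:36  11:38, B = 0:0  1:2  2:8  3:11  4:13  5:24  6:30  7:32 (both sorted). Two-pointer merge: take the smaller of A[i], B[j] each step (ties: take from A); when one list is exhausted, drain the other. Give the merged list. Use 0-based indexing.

[0, 2, 4, 6, 8, 11, 12, 13, 17, 18, 20, 24, 27, 30, 32, 33, 34, 35, 36, 38]

i=0 j=0: A[i]=4>B[j]=0 take 0, j++
i=0 j=1: A[i]=4>B[j]=2 take 2, j++
i=0 j=2: A[i]=4<=B[j]=8 take 4, i++
i=1 j=2: A[i]=6<=B[j]=8 take 6, i++
i=2 j=2: A[i]=12>B[j]=8 take 8, j++
i=2 j=3: A[i]=12>B[j]=11 take 11, j++
i=2 j=4: A[i]=12<=B[j]=13 take 12, i++
i=3 j=4: A[i]=17>B[j]=13 take 13, j++
i=3 j=5: A[i]=17<=B[j]=24 take 17, i++
i=4 j=5: A[i]=18<=B[j]=24 take 18, i++
i=5 j=5: A[i]=20<=B[j]=24 take 20, i++
i=6 j=5: A[i]=27>B[j]=24 take 24, j++
i=6 j=6: A[i]=27<=B[j]=30 take 27, i++
i=7 j=6: A[i]=33>B[j]=30 take 30, j++
i=7 j=7: A[i]=33>B[j]=32 take 32, j++
i=7 j=8: B done, take A[i]=33, i++
i=8 j=8: B done, take A[i]=34, i++
i=9 j=8: B done, take A[i]=35, i++
i=10 j=8: B done, take A[i]=36, i++
i=11 j=8: B done, take A[i]=38, i++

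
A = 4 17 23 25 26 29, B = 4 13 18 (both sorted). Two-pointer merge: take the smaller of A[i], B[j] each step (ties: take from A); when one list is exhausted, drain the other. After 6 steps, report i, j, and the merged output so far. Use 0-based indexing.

i=3, j=3, merged so far=[4, 4, 13, 17, 18, 23]

i=0 j=0: A[i]=4<=B[j]=4 take 4, i++
i=1 j=0: A[i]=17>B[j]=4 take 4, j++
i=1 j=1: A[i]=17>B[j]=13 take 13, j++
i=1 j=2: A[i]=17<=B[j]=18 take 17, i++
i=2 j=2: A[i]=23>B[j]=18 take 18, j++
i=2 j=3: B done, take A[i]=23, i++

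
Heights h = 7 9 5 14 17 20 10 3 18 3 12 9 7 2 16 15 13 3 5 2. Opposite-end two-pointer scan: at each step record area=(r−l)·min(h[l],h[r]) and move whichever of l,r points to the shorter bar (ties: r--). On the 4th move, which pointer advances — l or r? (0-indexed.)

l=0 r=19: min(7,2)*19=38 best=38 *, r--
l=0 r=18: min(7,5)*18=90 best=90 *, r--
l=0 r=17: min(7,3)*17=51 best=90, r--
l=0 r=16: min(7,13)*16=112 best=112 *, l++

l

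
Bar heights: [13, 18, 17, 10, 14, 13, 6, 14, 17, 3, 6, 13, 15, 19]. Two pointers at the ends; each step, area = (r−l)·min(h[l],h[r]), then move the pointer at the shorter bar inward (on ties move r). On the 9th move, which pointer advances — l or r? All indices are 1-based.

[1,14] min(13,19)*13=169 best=169 * → l++
[2,14] min(18,19)*12=216 best=216 * → l++
[3,14] min(17,19)*11=187 best=216 → l++
[4,14] min(10,19)*10=100 best=216 → l++
[5,14] min(14,19)*9=126 best=216 → l++
[6,14] min(13,19)*8=104 best=216 → l++
[7,14] min(6,19)*7=42 best=216 → l++
[8,14] min(14,19)*6=84 best=216 → l++
[9,14] min(17,19)*5=85 best=216 → l++

l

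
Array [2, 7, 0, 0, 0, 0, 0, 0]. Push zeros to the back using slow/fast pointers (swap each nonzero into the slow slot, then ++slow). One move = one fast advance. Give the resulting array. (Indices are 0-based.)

[2, 7, 0, 0, 0, 0, 0, 0]

(s=0,f=0) a[fast]=2≠0 swap→a[0]=2 → slow++,fast++
(s=1,f=1) a[fast]=7≠0 swap→a[1]=7 → slow++,fast++
(s=2,f=2) a[fast]=0 → fast++
(s=2,f=3) a[fast]=0 → fast++
(s=2,f=4) a[fast]=0 → fast++
(s=2,f=5) a[fast]=0 → fast++
(s=2,f=6) a[fast]=0 → fast++
(s=2,f=7) a[fast]=0 → fast++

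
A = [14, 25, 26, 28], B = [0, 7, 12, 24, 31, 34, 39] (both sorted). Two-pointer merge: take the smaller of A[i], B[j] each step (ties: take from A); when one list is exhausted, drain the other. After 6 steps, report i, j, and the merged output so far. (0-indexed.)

i=2, j=4, merged so far=[0, 7, 12, 14, 24, 25]

i=0 j=0: A[i]=14>B[j]=0 take 0, j++
i=0 j=1: A[i]=14>B[j]=7 take 7, j++
i=0 j=2: A[i]=14>B[j]=12 take 12, j++
i=0 j=3: A[i]=14<=B[j]=24 take 14, i++
i=1 j=3: A[i]=25>B[j]=24 take 24, j++
i=1 j=4: A[i]=25<=B[j]=31 take 25, i++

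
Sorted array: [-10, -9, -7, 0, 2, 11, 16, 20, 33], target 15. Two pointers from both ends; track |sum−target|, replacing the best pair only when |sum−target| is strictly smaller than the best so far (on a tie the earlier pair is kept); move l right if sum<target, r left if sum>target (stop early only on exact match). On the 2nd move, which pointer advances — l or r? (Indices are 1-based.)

l=1 r=9: -10+33=23 d=8 *, r--
l=1 r=8: -10+20=10 d=5 *, l++

l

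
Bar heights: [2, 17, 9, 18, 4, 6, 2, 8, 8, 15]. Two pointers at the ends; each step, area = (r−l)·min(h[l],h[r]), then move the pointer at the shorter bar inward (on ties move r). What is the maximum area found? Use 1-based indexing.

[1,10] min(2,15)*9=18 best=18 * → l++
[2,10] min(17,15)*8=120 best=120 * → r--
[2,9] min(17,8)*7=56 best=120 → r--
[2,8] min(17,8)*6=48 best=120 → r--
[2,7] min(17,2)*5=10 best=120 → r--
[2,6] min(17,6)*4=24 best=120 → r--
[2,5] min(17,4)*3=12 best=120 → r--
[2,4] min(17,18)*2=34 best=120 → l++
[3,4] min(9,18)*1=9 best=120 → l++

max area = 120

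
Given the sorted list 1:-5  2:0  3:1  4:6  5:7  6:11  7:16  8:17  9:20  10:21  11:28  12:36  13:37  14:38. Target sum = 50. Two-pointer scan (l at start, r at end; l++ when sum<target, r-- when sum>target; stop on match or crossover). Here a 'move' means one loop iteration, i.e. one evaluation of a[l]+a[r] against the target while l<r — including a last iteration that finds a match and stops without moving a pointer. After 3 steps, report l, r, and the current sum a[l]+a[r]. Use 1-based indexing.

l=4, r=14, sum=44

[1,14] -5+38=33 <50 → l++
[2,14] 0+38=38 <50 → l++
[3,14] 1+38=39 <50 → l++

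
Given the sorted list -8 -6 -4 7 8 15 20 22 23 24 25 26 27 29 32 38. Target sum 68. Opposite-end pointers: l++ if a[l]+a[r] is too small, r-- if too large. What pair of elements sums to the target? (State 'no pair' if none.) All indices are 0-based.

[0,15] -8+38=30 <68 → l++
[1,15] -6+38=32 <68 → l++
[2,15] -4+38=34 <68 → l++
[3,15] 7+38=45 <68 → l++
[4,15] 8+38=46 <68 → l++
[5,15] 15+38=53 <68 → l++
[6,15] 20+38=58 <68 → l++
[7,15] 22+38=60 <68 → l++
[8,15] 23+38=61 <68 → l++
[9,15] 24+38=62 <68 → l++
[10,15] 25+38=63 <68 → l++
[11,15] 26+38=64 <68 → l++
[12,15] 27+38=65 <68 → l++
[13,15] 29+38=67 <68 → l++
[14,15] 32+38=70 >68 → r--

no pair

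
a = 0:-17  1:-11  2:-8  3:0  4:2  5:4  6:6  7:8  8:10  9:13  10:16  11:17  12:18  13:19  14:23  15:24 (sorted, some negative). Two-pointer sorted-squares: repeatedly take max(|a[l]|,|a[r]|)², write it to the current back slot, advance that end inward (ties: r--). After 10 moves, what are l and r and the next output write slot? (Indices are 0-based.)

[0,15] |-17|<=|24| out[15]=576 → r--
[0,14] |-17|<=|23| out[14]=529 → r--
[0,13] |-17|<=|19| out[13]=361 → r--
[0,12] |-17|<=|18| out[12]=324 → r--
[0,11] |-17|<=|17| out[11]=289 → r--
[0,10] |-17|>|16| out[10]=289 → l++
[1,10] |-11|<=|16| out[9]=256 → r--
[1,9] |-11|<=|13| out[8]=169 → r--
[1,8] |-11|>|10| out[7]=121 → l++
[2,8] |-8|<=|10| out[6]=100 → r--

l=2, r=7, next write slot=5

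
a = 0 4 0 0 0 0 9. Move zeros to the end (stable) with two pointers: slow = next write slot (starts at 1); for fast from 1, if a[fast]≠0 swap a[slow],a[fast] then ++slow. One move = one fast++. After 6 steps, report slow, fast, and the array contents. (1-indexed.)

(s=1,f=1) a[fast]=0 → fast++
(s=1,f=2) a[fast]=4≠0 swap→a[1]=4 → slow++,fast++
(s=2,f=3) a[fast]=0 → fast++
(s=2,f=4) a[fast]=0 → fast++
(s=2,f=5) a[fast]=0 → fast++
(s=2,f=6) a[fast]=0 → fast++

slow=2, fast=7, a=[4, 0, 0, 0, 0, 0, 9]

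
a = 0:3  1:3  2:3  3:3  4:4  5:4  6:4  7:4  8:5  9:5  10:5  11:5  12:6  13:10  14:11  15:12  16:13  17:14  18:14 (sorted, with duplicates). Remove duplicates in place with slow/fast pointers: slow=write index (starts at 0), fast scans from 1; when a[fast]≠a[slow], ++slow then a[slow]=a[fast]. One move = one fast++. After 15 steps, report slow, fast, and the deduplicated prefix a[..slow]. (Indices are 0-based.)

(s=0,f=1) a[fast]=3=a[slow] dup → fast++
(s=0,f=2) a[fast]=3=a[slow] dup → fast++
(s=0,f=3) a[fast]=3=a[slow] dup → fast++
(s=0,f=4) a[fast]=4≠a[slow]=3 write a[1]=4 → slow++,fast++
(s=1,f=5) a[fast]=4=a[slow] dup → fast++
(s=1,f=6) a[fast]=4=a[slow] dup → fast++
(s=1,f=7) a[fast]=4=a[slow] dup → fast++
(s=1,f=8) a[fast]=5≠a[slow]=4 write a[2]=5 → slow++,fast++
(s=2,f=9) a[fast]=5=a[slow] dup → fast++
(s=2,f=10) a[fast]=5=a[slow] dup → fast++
(s=2,f=11) a[fast]=5=a[slow] dup → fast++
(s=2,f=12) a[fast]=6≠a[slow]=5 write a[3]=6 → slow++,fast++
(s=3,f=13) a[fast]=10≠a[slow]=6 write a[4]=10 → slow++,fast++
(s=4,f=14) a[fast]=11≠a[slow]=10 write a[5]=11 → slow++,fast++
(s=5,f=15) a[fast]=12≠a[slow]=11 write a[6]=12 → slow++,fast++

slow=6, fast=16, prefix=[3, 4, 5, 6, 10, 11, 12]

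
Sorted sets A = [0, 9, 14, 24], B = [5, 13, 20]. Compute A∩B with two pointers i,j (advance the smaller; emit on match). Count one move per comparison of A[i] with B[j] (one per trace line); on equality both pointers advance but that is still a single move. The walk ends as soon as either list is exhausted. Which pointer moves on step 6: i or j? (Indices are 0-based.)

i=0 j=0: 0<5, i++
i=1 j=0: 9>5, j++
i=1 j=1: 9<13, i++
i=2 j=1: 14>13, j++
i=2 j=2: 14<20, i++
i=3 j=2: 24>20, j++

j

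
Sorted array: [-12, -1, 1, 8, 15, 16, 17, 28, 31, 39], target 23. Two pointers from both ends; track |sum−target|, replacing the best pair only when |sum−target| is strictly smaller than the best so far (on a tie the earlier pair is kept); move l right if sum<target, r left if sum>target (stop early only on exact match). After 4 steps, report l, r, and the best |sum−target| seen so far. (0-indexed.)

l=0 r=9: -12+39=27 d=4 *, r--
l=0 r=8: -12+31=19 d=4, l++
l=1 r=8: -1+31=30 d=7, r--
l=1 r=7: -1+28=27 d=4, r--

l=1, r=6, best |Δ|=4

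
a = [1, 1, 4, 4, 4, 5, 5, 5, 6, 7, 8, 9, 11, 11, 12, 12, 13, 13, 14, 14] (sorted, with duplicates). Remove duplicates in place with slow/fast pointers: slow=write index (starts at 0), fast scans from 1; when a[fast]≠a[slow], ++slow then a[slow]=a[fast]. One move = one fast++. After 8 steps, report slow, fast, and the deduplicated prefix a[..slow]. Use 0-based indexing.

slow=0 fast=1: a[fast]=1=a[slow] dup, fast++
slow=0 fast=2: a[fast]=4≠a[slow]=1 write a[1]=4, slow++,fast++
slow=1 fast=3: a[fast]=4=a[slow] dup, fast++
slow=1 fast=4: a[fast]=4=a[slow] dup, fast++
slow=1 fast=5: a[fast]=5≠a[slow]=4 write a[2]=5, slow++,fast++
slow=2 fast=6: a[fast]=5=a[slow] dup, fast++
slow=2 fast=7: a[fast]=5=a[slow] dup, fast++
slow=2 fast=8: a[fast]=6≠a[slow]=5 write a[3]=6, slow++,fast++

slow=3, fast=9, prefix=[1, 4, 5, 6]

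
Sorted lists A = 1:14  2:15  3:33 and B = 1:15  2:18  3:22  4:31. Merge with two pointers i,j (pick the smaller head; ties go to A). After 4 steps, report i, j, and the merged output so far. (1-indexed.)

i=1 j=1: A[i]=14<=B[j]=15 take 14, i++
i=2 j=1: A[i]=15<=B[j]=15 take 15, i++
i=3 j=1: A[i]=33>B[j]=15 take 15, j++
i=3 j=2: A[i]=33>B[j]=18 take 18, j++

i=3, j=3, merged so far=[14, 15, 15, 18]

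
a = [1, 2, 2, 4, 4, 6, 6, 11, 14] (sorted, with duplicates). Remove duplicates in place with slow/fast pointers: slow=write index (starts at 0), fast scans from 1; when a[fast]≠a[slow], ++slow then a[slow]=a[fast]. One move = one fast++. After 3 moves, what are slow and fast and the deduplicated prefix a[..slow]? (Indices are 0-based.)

slow=2, fast=4, prefix=[1, 2, 4]

(s=0,f=1) a[fast]=2≠a[slow]=1 write a[1]=2 → slow++,fast++
(s=1,f=2) a[fast]=2=a[slow] dup → fast++
(s=1,f=3) a[fast]=4≠a[slow]=2 write a[2]=4 → slow++,fast++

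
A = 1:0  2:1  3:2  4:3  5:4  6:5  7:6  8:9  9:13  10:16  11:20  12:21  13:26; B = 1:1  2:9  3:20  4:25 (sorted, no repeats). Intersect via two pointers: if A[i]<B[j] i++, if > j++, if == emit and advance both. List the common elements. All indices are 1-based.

intersection = [1, 9, 20]

i=1 j=1: 0<1, i++
i=2 j=1: 1==1 emit, i++,j++
i=3 j=2: 2<9, i++
i=4 j=2: 3<9, i++
i=5 j=2: 4<9, i++
i=6 j=2: 5<9, i++
i=7 j=2: 6<9, i++
i=8 j=2: 9==9 emit, i++,j++
i=9 j=3: 13<20, i++
i=10 j=3: 16<20, i++
i=11 j=3: 20==20 emit, i++,j++
i=12 j=4: 21<25, i++
i=13 j=4: 26>25, j++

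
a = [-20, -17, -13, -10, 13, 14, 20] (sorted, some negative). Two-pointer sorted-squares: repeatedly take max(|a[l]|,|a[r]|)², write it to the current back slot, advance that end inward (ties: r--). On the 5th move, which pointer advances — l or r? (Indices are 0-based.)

[0,6] |-20|<=|20| out[6]=400 → r--
[0,5] |-20|>|14| out[5]=400 → l++
[1,5] |-17|>|14| out[4]=289 → l++
[2,5] |-13|<=|14| out[3]=196 → r--
[2,4] |-13|<=|13| out[2]=169 → r--

r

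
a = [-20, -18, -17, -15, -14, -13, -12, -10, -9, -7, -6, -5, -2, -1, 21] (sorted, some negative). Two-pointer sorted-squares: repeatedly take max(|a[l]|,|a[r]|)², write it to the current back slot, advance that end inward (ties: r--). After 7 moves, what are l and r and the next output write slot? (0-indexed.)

l=0 r=14: |-20|<=|21| out[14]=441, r--
l=0 r=13: |-20|>|-1| out[13]=400, l++
l=1 r=13: |-18|>|-1| out[12]=324, l++
l=2 r=13: |-17|>|-1| out[11]=289, l++
l=3 r=13: |-15|>|-1| out[10]=225, l++
l=4 r=13: |-14|>|-1| out[9]=196, l++
l=5 r=13: |-13|>|-1| out[8]=169, l++

l=6, r=13, next write slot=7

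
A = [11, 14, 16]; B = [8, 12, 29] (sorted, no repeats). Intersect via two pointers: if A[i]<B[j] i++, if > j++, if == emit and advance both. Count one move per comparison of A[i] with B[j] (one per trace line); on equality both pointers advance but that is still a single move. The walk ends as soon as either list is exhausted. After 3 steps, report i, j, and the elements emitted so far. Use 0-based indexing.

i=0 j=0: 11>8, j++
i=0 j=1: 11<12, i++
i=1 j=1: 14>12, j++

i=1, j=2, emitted=[]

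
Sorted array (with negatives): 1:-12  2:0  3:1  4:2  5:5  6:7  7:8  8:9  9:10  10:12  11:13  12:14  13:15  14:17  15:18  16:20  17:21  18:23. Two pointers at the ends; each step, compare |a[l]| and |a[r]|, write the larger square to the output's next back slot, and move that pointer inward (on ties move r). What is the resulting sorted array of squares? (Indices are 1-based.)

[0, 1, 4, 25, 49, 64, 81, 100, 144, 144, 169, 196, 225, 289, 324, 400, 441, 529]

l=1 r=18: |-12|<=|23| out[18]=529, r--
l=1 r=17: |-12|<=|21| out[17]=441, r--
l=1 r=16: |-12|<=|20| out[16]=400, r--
l=1 r=15: |-12|<=|18| out[15]=324, r--
l=1 r=14: |-12|<=|17| out[14]=289, r--
l=1 r=13: |-12|<=|15| out[13]=225, r--
l=1 r=12: |-12|<=|14| out[12]=196, r--
l=1 r=11: |-12|<=|13| out[11]=169, r--
l=1 r=10: |-12|<=|12| out[10]=144, r--
l=1 r=9: |-12|>|10| out[9]=144, l++
l=2 r=9: |0|<=|10| out[8]=100, r--
l=2 r=8: |0|<=|9| out[7]=81, r--
l=2 r=7: |0|<=|8| out[6]=64, r--
l=2 r=6: |0|<=|7| out[5]=49, r--
l=2 r=5: |0|<=|5| out[4]=25, r--
l=2 r=4: |0|<=|2| out[3]=4, r--
l=2 r=3: |0|<=|1| out[2]=1, r--
l=2 r=2: |0|<=|0| out[1]=0, r--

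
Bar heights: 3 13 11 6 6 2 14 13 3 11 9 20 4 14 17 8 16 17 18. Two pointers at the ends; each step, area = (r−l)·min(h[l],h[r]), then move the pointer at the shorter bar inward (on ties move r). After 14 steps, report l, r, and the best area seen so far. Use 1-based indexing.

l=1 r=19: min(3,18)*18=54 best=54 *, l++
l=2 r=19: min(13,18)*17=221 best=221 *, l++
l=3 r=19: min(11,18)*16=176 best=221, l++
l=4 r=19: min(6,18)*15=90 best=221, l++
l=5 r=19: min(6,18)*14=84 best=221, l++
l=6 r=19: min(2,18)*13=26 best=221, l++
l=7 r=19: min(14,18)*12=168 best=221, l++
l=8 r=19: min(13,18)*11=143 best=221, l++
l=9 r=19: min(3,18)*10=30 best=221, l++
l=10 r=19: min(11,18)*9=99 best=221, l++
l=11 r=19: min(9,18)*8=72 best=221, l++
l=12 r=19: min(20,18)*7=126 best=221, r--
l=12 r=18: min(20,17)*6=102 best=221, r--
l=12 r=17: min(20,16)*5=80 best=221, r--

l=12, r=16, best area=221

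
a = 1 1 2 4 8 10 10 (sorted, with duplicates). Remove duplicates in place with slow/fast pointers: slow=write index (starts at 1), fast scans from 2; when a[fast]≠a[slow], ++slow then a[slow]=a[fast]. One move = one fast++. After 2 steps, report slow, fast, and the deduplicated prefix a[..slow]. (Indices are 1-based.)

(s=1,f=2) a[fast]=1=a[slow] dup → fast++
(s=1,f=3) a[fast]=2≠a[slow]=1 write a[2]=2 → slow++,fast++

slow=2, fast=4, prefix=[1, 2]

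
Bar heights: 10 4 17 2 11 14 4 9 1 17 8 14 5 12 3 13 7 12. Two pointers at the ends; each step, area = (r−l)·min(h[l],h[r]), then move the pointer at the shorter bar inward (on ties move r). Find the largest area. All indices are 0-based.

max area = 180

[0,17] min(10,12)*17=170 best=170 * → l++
[1,17] min(4,12)*16=64 best=170 → l++
[2,17] min(17,12)*15=180 best=180 * → r--
[2,16] min(17,7)*14=98 best=180 → r--
[2,15] min(17,13)*13=169 best=180 → r--
[2,14] min(17,3)*12=36 best=180 → r--
[2,13] min(17,12)*11=132 best=180 → r--
[2,12] min(17,5)*10=50 best=180 → r--
[2,11] min(17,14)*9=126 best=180 → r--
[2,10] min(17,8)*8=64 best=180 → r--
[2,9] min(17,17)*7=119 best=180 → r--
[2,8] min(17,1)*6=6 best=180 → r--
[2,7] min(17,9)*5=45 best=180 → r--
[2,6] min(17,4)*4=16 best=180 → r--
[2,5] min(17,14)*3=42 best=180 → r--
[2,4] min(17,11)*2=22 best=180 → r--
[2,3] min(17,2)*1=2 best=180 → r--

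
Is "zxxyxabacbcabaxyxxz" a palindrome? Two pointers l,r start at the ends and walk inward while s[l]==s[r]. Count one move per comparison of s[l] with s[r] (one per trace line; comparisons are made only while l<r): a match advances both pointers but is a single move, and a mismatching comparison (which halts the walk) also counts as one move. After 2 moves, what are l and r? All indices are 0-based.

l=0 r=18: 'z'=='z', l++,r--
l=1 r=17: 'x'=='x', l++,r--

l=2, r=16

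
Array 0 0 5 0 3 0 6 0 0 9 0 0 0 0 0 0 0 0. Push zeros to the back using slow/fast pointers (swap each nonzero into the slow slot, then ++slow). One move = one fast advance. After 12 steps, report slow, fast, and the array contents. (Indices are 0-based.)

(s=0,f=0) a[fast]=0 → fast++
(s=0,f=1) a[fast]=0 → fast++
(s=0,f=2) a[fast]=5≠0 swap→a[0]=5 → slow++,fast++
(s=1,f=3) a[fast]=0 → fast++
(s=1,f=4) a[fast]=3≠0 swap→a[1]=3 → slow++,fast++
(s=2,f=5) a[fast]=0 → fast++
(s=2,f=6) a[fast]=6≠0 swap→a[2]=6 → slow++,fast++
(s=3,f=7) a[fast]=0 → fast++
(s=3,f=8) a[fast]=0 → fast++
(s=3,f=9) a[fast]=9≠0 swap→a[3]=9 → slow++,fast++
(s=4,f=10) a[fast]=0 → fast++
(s=4,f=11) a[fast]=0 → fast++

slow=4, fast=12, a=[5, 3, 6, 9, 0, 0, 0, 0, 0, 0, 0, 0, 0, 0, 0, 0, 0, 0]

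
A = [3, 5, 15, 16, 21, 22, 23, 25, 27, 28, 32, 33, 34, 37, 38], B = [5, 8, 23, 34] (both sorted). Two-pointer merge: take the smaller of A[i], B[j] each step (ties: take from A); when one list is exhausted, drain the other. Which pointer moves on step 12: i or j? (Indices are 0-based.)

i

i=0 j=0: A[i]=3<=B[j]=5 take 3, i++
i=1 j=0: A[i]=5<=B[j]=5 take 5, i++
i=2 j=0: A[i]=15>B[j]=5 take 5, j++
i=2 j=1: A[i]=15>B[j]=8 take 8, j++
i=2 j=2: A[i]=15<=B[j]=23 take 15, i++
i=3 j=2: A[i]=16<=B[j]=23 take 16, i++
i=4 j=2: A[i]=21<=B[j]=23 take 21, i++
i=5 j=2: A[i]=22<=B[j]=23 take 22, i++
i=6 j=2: A[i]=23<=B[j]=23 take 23, i++
i=7 j=2: A[i]=25>B[j]=23 take 23, j++
i=7 j=3: A[i]=25<=B[j]=34 take 25, i++
i=8 j=3: A[i]=27<=B[j]=34 take 27, i++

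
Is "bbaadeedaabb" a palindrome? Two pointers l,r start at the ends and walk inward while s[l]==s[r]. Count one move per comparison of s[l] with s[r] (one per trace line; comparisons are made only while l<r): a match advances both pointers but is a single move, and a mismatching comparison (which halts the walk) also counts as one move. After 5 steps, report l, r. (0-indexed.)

l=0 r=11: 'b'=='b', l++,r--
l=1 r=10: 'b'=='b', l++,r--
l=2 r=9: 'a'=='a', l++,r--
l=3 r=8: 'a'=='a', l++,r--
l=4 r=7: 'd'=='d', l++,r--

l=5, r=6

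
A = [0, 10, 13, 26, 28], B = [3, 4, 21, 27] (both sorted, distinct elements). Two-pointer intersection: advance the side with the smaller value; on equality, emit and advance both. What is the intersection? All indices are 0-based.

intersection = []

i=0 j=0: 0<3, i++
i=1 j=0: 10>3, j++
i=1 j=1: 10>4, j++
i=1 j=2: 10<21, i++
i=2 j=2: 13<21, i++
i=3 j=2: 26>21, j++
i=3 j=3: 26<27, i++
i=4 j=3: 28>27, j++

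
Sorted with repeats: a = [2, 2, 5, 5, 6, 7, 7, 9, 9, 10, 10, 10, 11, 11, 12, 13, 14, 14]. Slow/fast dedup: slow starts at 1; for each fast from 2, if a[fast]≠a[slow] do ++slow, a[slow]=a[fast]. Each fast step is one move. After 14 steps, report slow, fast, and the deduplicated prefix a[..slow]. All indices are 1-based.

slow=1 fast=2: a[fast]=2=a[slow] dup, fast++
slow=1 fast=3: a[fast]=5≠a[slow]=2 write a[2]=5, slow++,fast++
slow=2 fast=4: a[fast]=5=a[slow] dup, fast++
slow=2 fast=5: a[fast]=6≠a[slow]=5 write a[3]=6, slow++,fast++
slow=3 fast=6: a[fast]=7≠a[slow]=6 write a[4]=7, slow++,fast++
slow=4 fast=7: a[fast]=7=a[slow] dup, fast++
slow=4 fast=8: a[fast]=9≠a[slow]=7 write a[5]=9, slow++,fast++
slow=5 fast=9: a[fast]=9=a[slow] dup, fast++
slow=5 fast=10: a[fast]=10≠a[slow]=9 write a[6]=10, slow++,fast++
slow=6 fast=11: a[fast]=10=a[slow] dup, fast++
slow=6 fast=12: a[fast]=10=a[slow] dup, fast++
slow=6 fast=13: a[fast]=11≠a[slow]=10 write a[7]=11, slow++,fast++
slow=7 fast=14: a[fast]=11=a[slow] dup, fast++
slow=7 fast=15: a[fast]=12≠a[slow]=11 write a[8]=12, slow++,fast++

slow=8, fast=16, prefix=[2, 5, 6, 7, 9, 10, 11, 12]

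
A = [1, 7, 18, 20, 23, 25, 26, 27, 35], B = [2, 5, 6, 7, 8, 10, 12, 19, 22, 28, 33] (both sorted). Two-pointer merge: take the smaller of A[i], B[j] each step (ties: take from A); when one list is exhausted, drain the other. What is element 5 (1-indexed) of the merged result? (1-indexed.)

merged[5] = 7

i=1 j=1: A[i]=1<=B[j]=2 take 1, i++
i=2 j=1: A[i]=7>B[j]=2 take 2, j++
i=2 j=2: A[i]=7>B[j]=5 take 5, j++
i=2 j=3: A[i]=7>B[j]=6 take 6, j++
i=2 j=4: A[i]=7<=B[j]=7 take 7, i++
i=3 j=4: A[i]=18>B[j]=7 take 7, j++
i=3 j=5: A[i]=18>B[j]=8 take 8, j++
i=3 j=6: A[i]=18>B[j]=10 take 10, j++
i=3 j=7: A[i]=18>B[j]=12 take 12, j++
i=3 j=8: A[i]=18<=B[j]=19 take 18, i++
i=4 j=8: A[i]=20>B[j]=19 take 19, j++
i=4 j=9: A[i]=20<=B[j]=22 take 20, i++
i=5 j=9: A[i]=23>B[j]=22 take 22, j++
i=5 j=10: A[i]=23<=B[j]=28 take 23, i++
i=6 j=10: A[i]=25<=B[j]=28 take 25, i++
i=7 j=10: A[i]=26<=B[j]=28 take 26, i++
i=8 j=10: A[i]=27<=B[j]=28 take 27, i++
i=9 j=10: A[i]=35>B[j]=28 take 28, j++
i=9 j=11: A[i]=35>B[j]=33 take 33, j++
i=9 j=12: B done, take A[i]=35, i++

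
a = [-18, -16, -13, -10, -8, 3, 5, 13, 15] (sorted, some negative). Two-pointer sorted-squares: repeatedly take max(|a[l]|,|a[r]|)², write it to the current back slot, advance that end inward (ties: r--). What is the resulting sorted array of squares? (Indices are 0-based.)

[0,8] |-18|>|15| out[8]=324 → l++
[1,8] |-16|>|15| out[7]=256 → l++
[2,8] |-13|<=|15| out[6]=225 → r--
[2,7] |-13|<=|13| out[5]=169 → r--
[2,6] |-13|>|5| out[4]=169 → l++
[3,6] |-10|>|5| out[3]=100 → l++
[4,6] |-8|>|5| out[2]=64 → l++
[5,6] |3|<=|5| out[1]=25 → r--
[5,5] |3|<=|3| out[0]=9 → r--

[9, 25, 64, 100, 169, 169, 225, 256, 324]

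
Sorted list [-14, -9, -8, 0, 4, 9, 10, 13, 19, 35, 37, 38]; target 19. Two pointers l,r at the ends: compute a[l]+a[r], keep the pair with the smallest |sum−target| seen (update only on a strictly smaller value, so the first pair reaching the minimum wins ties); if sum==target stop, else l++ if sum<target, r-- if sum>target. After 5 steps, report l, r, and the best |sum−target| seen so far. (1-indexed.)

[1,12] -14+38=24 d=5 * → r--
[1,11] -14+37=23 d=4 * → r--
[1,10] -14+35=21 d=2 * → r--
[1,9] -14+19=5 d=14 → l++
[2,9] -9+19=10 d=9 → l++

l=3, r=9, best |Δ|=2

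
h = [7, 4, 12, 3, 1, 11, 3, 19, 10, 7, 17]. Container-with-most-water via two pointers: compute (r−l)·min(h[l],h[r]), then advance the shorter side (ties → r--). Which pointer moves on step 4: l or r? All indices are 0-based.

l

[0,10] min(7,17)*10=70 best=70 * → l++
[1,10] min(4,17)*9=36 best=70 → l++
[2,10] min(12,17)*8=96 best=96 * → l++
[3,10] min(3,17)*7=21 best=96 → l++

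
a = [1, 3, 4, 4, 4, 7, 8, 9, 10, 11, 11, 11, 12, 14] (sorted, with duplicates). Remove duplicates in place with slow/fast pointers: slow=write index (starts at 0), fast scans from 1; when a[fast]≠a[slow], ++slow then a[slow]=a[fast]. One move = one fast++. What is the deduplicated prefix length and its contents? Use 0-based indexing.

slow=0 fast=1: a[fast]=3≠a[slow]=1 write a[1]=3, slow++,fast++
slow=1 fast=2: a[fast]=4≠a[slow]=3 write a[2]=4, slow++,fast++
slow=2 fast=3: a[fast]=4=a[slow] dup, fast++
slow=2 fast=4: a[fast]=4=a[slow] dup, fast++
slow=2 fast=5: a[fast]=7≠a[slow]=4 write a[3]=7, slow++,fast++
slow=3 fast=6: a[fast]=8≠a[slow]=7 write a[4]=8, slow++,fast++
slow=4 fast=7: a[fast]=9≠a[slow]=8 write a[5]=9, slow++,fast++
slow=5 fast=8: a[fast]=10≠a[slow]=9 write a[6]=10, slow++,fast++
slow=6 fast=9: a[fast]=11≠a[slow]=10 write a[7]=11, slow++,fast++
slow=7 fast=10: a[fast]=11=a[slow] dup, fast++
slow=7 fast=11: a[fast]=11=a[slow] dup, fast++
slow=7 fast=12: a[fast]=12≠a[slow]=11 write a[8]=12, slow++,fast++
slow=8 fast=13: a[fast]=14≠a[slow]=12 write a[9]=14, slow++,fast++

length 10; prefix = [1, 3, 4, 7, 8, 9, 10, 11, 12, 14]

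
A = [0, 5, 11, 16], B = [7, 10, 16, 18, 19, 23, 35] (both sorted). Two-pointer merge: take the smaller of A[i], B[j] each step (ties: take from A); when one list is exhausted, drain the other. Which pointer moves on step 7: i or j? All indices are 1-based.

j

i=1 j=1: A[i]=0<=B[j]=7 take 0, i++
i=2 j=1: A[i]=5<=B[j]=7 take 5, i++
i=3 j=1: A[i]=11>B[j]=7 take 7, j++
i=3 j=2: A[i]=11>B[j]=10 take 10, j++
i=3 j=3: A[i]=11<=B[j]=16 take 11, i++
i=4 j=3: A[i]=16<=B[j]=16 take 16, i++
i=5 j=3: A done, take B[j]=16, j++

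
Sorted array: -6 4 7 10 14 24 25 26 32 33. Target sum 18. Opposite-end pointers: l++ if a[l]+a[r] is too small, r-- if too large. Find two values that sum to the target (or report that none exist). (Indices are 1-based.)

l=1 r=10: -6+33=27 >18, r--
l=1 r=9: -6+32=26 >18, r--
l=1 r=8: -6+26=20 >18, r--
l=1 r=7: -6+25=19 >18, r--
l=1 r=6: -6+24=18, found

(-6, 24)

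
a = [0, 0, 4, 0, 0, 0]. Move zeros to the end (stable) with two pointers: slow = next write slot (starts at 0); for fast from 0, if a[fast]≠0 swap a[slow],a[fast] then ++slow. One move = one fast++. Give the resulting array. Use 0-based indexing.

[4, 0, 0, 0, 0, 0]

(s=0,f=0) a[fast]=0 → fast++
(s=0,f=1) a[fast]=0 → fast++
(s=0,f=2) a[fast]=4≠0 swap→a[0]=4 → slow++,fast++
(s=1,f=3) a[fast]=0 → fast++
(s=1,f=4) a[fast]=0 → fast++
(s=1,f=5) a[fast]=0 → fast++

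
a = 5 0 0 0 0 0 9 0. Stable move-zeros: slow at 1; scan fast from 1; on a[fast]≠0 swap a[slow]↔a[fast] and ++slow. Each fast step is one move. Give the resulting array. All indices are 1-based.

(s=1,f=1) a[fast]=5≠0 swap→a[1]=5 → slow++,fast++
(s=2,f=2) a[fast]=0 → fast++
(s=2,f=3) a[fast]=0 → fast++
(s=2,f=4) a[fast]=0 → fast++
(s=2,f=5) a[fast]=0 → fast++
(s=2,f=6) a[fast]=0 → fast++
(s=2,f=7) a[fast]=9≠0 swap→a[2]=9 → slow++,fast++
(s=3,f=8) a[fast]=0 → fast++

[5, 9, 0, 0, 0, 0, 0, 0]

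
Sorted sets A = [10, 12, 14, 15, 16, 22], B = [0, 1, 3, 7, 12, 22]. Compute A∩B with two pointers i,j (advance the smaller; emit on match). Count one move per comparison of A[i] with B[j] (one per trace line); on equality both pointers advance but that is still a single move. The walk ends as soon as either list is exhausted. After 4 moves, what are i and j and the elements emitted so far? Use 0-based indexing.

i=0, j=4, emitted=[]

i=0 j=0: 10>0, j++
i=0 j=1: 10>1, j++
i=0 j=2: 10>3, j++
i=0 j=3: 10>7, j++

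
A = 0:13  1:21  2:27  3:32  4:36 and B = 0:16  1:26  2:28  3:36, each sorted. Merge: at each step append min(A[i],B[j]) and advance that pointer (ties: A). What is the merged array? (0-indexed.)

i=0 j=0: A[i]=13<=B[j]=16 take 13, i++
i=1 j=0: A[i]=21>B[j]=16 take 16, j++
i=1 j=1: A[i]=21<=B[j]=26 take 21, i++
i=2 j=1: A[i]=27>B[j]=26 take 26, j++
i=2 j=2: A[i]=27<=B[j]=28 take 27, i++
i=3 j=2: A[i]=32>B[j]=28 take 28, j++
i=3 j=3: A[i]=32<=B[j]=36 take 32, i++
i=4 j=3: A[i]=36<=B[j]=36 take 36, i++
i=5 j=3: A done, take B[j]=36, j++

[13, 16, 21, 26, 27, 28, 32, 36, 36]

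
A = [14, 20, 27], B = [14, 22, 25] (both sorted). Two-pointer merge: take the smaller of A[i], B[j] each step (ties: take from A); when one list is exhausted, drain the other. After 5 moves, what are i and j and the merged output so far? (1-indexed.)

i=1 j=1: A[i]=14<=B[j]=14 take 14, i++
i=2 j=1: A[i]=20>B[j]=14 take 14, j++
i=2 j=2: A[i]=20<=B[j]=22 take 20, i++
i=3 j=2: A[i]=27>B[j]=22 take 22, j++
i=3 j=3: A[i]=27>B[j]=25 take 25, j++

i=3, j=4, merged so far=[14, 14, 20, 22, 25]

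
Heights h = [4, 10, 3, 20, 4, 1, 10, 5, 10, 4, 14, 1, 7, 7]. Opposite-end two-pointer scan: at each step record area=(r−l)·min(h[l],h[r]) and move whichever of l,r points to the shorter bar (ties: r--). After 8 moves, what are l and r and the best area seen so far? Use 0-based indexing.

l=3, r=8, best area=98

l=0 r=13: min(4,7)*13=52 best=52 *, l++
l=1 r=13: min(10,7)*12=84 best=84 *, r--
l=1 r=12: min(10,7)*11=77 best=84, r--
l=1 r=11: min(10,1)*10=10 best=84, r--
l=1 r=10: min(10,14)*9=90 best=90 *, l++
l=2 r=10: min(3,14)*8=24 best=90, l++
l=3 r=10: min(20,14)*7=98 best=98 *, r--
l=3 r=9: min(20,4)*6=24 best=98, r--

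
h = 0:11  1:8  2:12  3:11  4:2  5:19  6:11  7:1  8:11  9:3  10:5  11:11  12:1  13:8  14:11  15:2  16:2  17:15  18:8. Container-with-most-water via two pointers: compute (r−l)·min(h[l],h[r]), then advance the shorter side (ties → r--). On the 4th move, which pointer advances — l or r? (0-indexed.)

[0,18] min(11,8)*18=144 best=144 * → r--
[0,17] min(11,15)*17=187 best=187 * → l++
[1,17] min(8,15)*16=128 best=187 → l++
[2,17] min(12,15)*15=180 best=187 → l++

l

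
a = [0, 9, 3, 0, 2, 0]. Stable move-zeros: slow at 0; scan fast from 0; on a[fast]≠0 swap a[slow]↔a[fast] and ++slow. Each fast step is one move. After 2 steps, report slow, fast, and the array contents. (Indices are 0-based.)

slow=0 fast=0: a[fast]=0, fast++
slow=0 fast=1: a[fast]=9≠0 swap→a[0]=9, slow++,fast++

slow=1, fast=2, a=[9, 0, 3, 0, 2, 0]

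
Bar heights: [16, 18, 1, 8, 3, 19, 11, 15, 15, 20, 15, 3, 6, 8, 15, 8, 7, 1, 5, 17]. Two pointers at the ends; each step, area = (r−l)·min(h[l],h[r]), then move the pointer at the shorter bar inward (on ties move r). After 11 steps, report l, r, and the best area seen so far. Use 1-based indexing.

l=2, r=10, best area=306

[1,20] min(16,17)*19=304 best=304 * → l++
[2,20] min(18,17)*18=306 best=306 * → r--
[2,19] min(18,5)*17=85 best=306 → r--
[2,18] min(18,1)*16=16 best=306 → r--
[2,17] min(18,7)*15=105 best=306 → r--
[2,16] min(18,8)*14=112 best=306 → r--
[2,15] min(18,15)*13=195 best=306 → r--
[2,14] min(18,8)*12=96 best=306 → r--
[2,13] min(18,6)*11=66 best=306 → r--
[2,12] min(18,3)*10=30 best=306 → r--
[2,11] min(18,15)*9=135 best=306 → r--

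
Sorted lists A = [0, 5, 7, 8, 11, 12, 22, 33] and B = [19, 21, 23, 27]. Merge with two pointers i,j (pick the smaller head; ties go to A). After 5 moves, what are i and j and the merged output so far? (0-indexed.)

i=5, j=0, merged so far=[0, 5, 7, 8, 11]

i=0 j=0: A[i]=0<=B[j]=19 take 0, i++
i=1 j=0: A[i]=5<=B[j]=19 take 5, i++
i=2 j=0: A[i]=7<=B[j]=19 take 7, i++
i=3 j=0: A[i]=8<=B[j]=19 take 8, i++
i=4 j=0: A[i]=11<=B[j]=19 take 11, i++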